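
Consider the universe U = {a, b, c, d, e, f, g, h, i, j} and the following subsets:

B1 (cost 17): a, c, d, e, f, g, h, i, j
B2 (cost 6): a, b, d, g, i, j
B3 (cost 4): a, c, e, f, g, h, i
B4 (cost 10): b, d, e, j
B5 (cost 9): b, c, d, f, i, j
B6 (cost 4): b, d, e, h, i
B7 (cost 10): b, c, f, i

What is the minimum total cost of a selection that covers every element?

B2, B3 cover every element at cost 6 + 4 = 10.
Any cover uses at least 2 sets; among all covering selections none totals below 10.

10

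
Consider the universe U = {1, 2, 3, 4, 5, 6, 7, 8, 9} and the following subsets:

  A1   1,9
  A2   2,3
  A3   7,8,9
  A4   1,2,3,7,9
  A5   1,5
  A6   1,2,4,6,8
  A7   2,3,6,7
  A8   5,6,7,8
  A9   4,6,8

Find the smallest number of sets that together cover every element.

3

A4, A5, A6 together cover {1, 2, 3, 4, 5, 6, 7, 8, 9} — every element.
No 2 of the 9 sets cover everything (all 36 pairs fall short), so 3 is minimum.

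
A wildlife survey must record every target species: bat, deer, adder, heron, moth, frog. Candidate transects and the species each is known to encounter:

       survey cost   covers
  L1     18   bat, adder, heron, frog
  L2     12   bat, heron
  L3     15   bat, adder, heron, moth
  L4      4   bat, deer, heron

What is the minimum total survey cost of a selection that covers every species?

L1, L3, L4 cover every species at survey cost 18 + 15 + 4 = 37.
Any cover uses at least 3 transects; among all covering selections none totals below 37.

37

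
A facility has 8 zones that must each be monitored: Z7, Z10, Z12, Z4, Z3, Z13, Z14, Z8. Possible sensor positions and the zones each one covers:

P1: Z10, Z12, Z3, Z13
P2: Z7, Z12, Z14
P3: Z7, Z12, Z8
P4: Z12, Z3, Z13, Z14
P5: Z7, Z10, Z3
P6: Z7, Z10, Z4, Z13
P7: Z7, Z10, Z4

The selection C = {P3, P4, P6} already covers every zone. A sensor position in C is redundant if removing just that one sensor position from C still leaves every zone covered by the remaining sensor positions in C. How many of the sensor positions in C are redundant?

Drop P3: Z8 uncovered — not redundant.
Drop P4: Z3, Z14 uncovered — not redundant.
Drop P6: Z10, Z4 uncovered — not redundant.
None of the sensor positions in C is redundant.

0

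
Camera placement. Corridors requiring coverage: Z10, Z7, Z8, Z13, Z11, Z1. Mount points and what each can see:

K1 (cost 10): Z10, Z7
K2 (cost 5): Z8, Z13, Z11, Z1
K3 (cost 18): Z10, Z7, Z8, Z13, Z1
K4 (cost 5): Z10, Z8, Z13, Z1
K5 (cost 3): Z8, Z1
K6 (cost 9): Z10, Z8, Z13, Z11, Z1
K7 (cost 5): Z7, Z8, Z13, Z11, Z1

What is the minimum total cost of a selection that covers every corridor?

K4, K7 cover every corridor at cost 5 + 5 = 10.
Any cover uses at least 2 camera mounts; among all covering selections none totals below 10.

10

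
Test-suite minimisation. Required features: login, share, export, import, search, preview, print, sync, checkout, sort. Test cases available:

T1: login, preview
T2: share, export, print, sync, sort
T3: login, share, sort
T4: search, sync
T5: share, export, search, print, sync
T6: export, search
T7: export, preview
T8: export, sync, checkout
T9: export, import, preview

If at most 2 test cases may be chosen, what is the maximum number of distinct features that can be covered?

Choosing T1, T2 covers {login, share, export, preview, print, sync, sort} — 7 features.
No choice of 2 test cases does better; here import, search, checkout are left uncovered.

7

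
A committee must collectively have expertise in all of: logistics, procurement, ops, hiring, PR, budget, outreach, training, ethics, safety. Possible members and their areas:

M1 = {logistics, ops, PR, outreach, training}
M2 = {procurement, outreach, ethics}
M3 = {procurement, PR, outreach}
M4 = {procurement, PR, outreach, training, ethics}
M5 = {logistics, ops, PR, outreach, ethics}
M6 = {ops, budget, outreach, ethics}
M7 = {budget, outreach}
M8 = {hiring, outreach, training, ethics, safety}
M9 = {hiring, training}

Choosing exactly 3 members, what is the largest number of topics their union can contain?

Choosing M1, M2, M8 covers {logistics, procurement, ops, hiring, PR, outreach, training, ethics, safety} — 9 topics.
No choice of 3 members does better; here budget is left uncovered.

9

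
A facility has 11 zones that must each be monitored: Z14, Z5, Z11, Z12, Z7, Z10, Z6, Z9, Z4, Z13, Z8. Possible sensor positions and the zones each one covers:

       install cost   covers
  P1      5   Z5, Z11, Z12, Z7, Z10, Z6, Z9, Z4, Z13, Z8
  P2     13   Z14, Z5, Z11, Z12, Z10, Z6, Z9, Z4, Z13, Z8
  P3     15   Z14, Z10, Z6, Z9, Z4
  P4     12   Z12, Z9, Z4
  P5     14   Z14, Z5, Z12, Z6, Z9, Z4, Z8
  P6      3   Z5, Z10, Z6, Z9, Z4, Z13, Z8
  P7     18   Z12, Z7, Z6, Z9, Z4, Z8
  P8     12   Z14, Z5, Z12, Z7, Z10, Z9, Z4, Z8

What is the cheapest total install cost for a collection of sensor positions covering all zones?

P1, P8 cover every zone at install cost 5 + 12 = 17.
Any cover uses at least 2 sensor positions; among all covering selections none totals below 17.
Greedy by coverage-per-install cost would pick P6, P1, P8 for 20 — worse than the optimum 17.

17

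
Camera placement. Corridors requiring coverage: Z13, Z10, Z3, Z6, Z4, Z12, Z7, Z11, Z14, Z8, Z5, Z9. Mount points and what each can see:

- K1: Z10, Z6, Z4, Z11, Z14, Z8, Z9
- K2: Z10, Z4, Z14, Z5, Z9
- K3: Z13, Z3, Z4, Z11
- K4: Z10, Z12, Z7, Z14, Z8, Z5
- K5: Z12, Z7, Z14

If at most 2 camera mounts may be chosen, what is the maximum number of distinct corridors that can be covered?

10

Choosing K1, K4 covers {Z10, Z6, Z4, Z12, Z7, Z11, Z14, Z8, Z5, Z9} — 10 corridors.
No choice of 2 camera mounts does better; here Z13, Z3 are left uncovered.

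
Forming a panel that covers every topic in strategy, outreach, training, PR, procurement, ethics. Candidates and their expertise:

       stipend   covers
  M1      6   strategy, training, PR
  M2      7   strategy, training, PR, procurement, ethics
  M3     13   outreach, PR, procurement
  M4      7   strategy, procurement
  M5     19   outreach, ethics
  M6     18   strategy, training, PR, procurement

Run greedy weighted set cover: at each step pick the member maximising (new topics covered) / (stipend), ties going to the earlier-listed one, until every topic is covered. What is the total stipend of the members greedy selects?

20

Pick 1: M2 adds 5 new (strategy, training, PR, procurement, ethics) at stipend 7 (ratio 5/7).
Pick 2: M3 adds 1 new (outreach) at stipend 13 (ratio 1/13).
Greedy total stipend: 7 + 13 = 20.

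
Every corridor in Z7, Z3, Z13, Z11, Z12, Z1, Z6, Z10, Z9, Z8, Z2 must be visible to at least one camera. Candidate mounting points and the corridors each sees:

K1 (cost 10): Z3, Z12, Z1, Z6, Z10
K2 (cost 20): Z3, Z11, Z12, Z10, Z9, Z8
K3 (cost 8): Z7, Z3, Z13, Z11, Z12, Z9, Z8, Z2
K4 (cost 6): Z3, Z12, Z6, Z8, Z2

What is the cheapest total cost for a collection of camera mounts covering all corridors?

18

K1, K3 cover every corridor at cost 10 + 8 = 18.
Any cover uses at least 2 camera mounts; among all covering selections none totals below 18.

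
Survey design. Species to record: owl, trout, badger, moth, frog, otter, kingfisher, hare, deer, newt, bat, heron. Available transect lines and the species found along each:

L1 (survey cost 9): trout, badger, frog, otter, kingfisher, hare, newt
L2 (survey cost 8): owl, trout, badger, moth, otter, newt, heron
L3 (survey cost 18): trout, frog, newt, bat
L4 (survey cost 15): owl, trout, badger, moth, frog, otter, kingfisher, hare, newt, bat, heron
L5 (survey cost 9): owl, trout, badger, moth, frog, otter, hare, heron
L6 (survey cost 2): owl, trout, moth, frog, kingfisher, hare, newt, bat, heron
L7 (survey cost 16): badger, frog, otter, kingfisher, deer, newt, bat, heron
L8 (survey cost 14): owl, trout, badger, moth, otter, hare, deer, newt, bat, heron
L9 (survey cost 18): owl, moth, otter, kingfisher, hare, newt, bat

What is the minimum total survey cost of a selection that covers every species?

L6, L8 cover every species at survey cost 2 + 14 = 16.
Any cover uses at least 2 transects; among all covering selections none totals below 16.
Greedy by coverage-per-survey cost would pick L6, L2, L8 for 24 — worse than the optimum 16.

16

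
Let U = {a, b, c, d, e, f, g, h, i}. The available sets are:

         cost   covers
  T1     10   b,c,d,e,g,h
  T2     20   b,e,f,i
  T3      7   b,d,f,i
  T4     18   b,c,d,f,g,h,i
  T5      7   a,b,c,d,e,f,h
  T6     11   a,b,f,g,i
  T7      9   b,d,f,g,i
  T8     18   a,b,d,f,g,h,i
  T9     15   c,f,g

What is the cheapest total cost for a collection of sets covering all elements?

T5, T7 cover every element at cost 7 + 9 = 16.
Any cover uses at least 2 sets; among all covering selections none totals below 16.

16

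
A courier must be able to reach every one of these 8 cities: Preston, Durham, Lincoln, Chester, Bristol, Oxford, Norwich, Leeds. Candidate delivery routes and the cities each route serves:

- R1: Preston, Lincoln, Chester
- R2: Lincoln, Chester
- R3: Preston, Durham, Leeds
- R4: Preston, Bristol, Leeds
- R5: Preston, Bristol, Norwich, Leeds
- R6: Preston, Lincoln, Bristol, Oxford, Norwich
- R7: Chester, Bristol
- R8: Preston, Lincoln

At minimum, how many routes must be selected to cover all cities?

R1, R3, R6 together cover {Preston, Durham, Lincoln, Chester, Bristol, Oxford, Norwich, Leeds} — every city.
No 2 of the 8 routes cover everything (all 28 pairs fall short), so 3 is minimum.

3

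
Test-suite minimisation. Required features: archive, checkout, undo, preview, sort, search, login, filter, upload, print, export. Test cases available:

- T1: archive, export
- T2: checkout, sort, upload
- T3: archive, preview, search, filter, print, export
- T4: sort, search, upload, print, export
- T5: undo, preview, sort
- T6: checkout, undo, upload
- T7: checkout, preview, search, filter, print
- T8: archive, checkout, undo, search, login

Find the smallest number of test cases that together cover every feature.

T2, T3, T8 together cover {archive, checkout, undo, preview, sort, search, login, filter, upload, print, export} — every feature.
No 2 of the 8 test cases cover everything (all 28 pairs fall short), so 3 is minimum.

3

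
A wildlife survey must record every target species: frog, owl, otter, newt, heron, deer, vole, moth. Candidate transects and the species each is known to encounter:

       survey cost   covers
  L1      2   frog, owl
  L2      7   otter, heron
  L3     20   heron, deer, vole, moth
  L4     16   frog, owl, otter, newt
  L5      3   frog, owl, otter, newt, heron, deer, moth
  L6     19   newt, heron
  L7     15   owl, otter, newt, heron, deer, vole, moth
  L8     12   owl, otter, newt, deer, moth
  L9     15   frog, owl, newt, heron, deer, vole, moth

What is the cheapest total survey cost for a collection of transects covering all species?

L1, L7 cover every species at survey cost 2 + 15 = 17.
Any cover uses at least 2 transects; among all covering selections none totals below 17.
Greedy by coverage-per-survey cost would pick L5, L7 for 18 — worse than the optimum 17.

17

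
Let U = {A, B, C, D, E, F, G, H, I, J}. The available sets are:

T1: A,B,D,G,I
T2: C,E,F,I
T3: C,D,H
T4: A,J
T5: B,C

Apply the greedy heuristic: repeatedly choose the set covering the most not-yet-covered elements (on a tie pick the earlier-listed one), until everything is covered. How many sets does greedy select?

4

Pick 1: T1 covers 5 new elements (A, B, D, G, I).
Pick 2: T2 covers 3 new elements (C, E, F).
Pick 3: T3 covers 1 new elements (H).
Pick 4: T4 covers 1 new elements (J).
Greedy uses 4 sets.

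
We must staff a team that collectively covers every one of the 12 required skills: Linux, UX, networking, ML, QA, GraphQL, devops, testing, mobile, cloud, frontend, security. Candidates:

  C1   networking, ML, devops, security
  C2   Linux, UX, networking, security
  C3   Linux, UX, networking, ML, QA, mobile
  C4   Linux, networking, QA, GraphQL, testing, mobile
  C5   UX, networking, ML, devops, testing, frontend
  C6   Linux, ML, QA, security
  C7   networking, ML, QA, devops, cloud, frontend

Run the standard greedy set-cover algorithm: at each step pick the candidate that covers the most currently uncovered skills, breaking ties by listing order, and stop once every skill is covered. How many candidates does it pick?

Pick 1: C3 covers 6 new skills (Linux, UX, networking, ML, QA, mobile).
Pick 2: C5 covers 3 new skills (devops, testing, frontend).
Pick 3: C1 covers 1 new skills (security).
Pick 4: C4 covers 1 new skills (GraphQL).
Pick 5: C7 covers 1 new skills (cloud).
Greedy uses 5 candidates. (The true minimum is 3.)

5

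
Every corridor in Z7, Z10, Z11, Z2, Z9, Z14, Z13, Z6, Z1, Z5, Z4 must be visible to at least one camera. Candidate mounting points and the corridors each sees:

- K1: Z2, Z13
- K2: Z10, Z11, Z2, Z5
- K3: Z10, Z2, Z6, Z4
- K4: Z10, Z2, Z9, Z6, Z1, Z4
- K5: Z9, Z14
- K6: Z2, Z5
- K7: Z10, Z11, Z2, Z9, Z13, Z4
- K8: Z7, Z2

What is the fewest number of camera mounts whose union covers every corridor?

K1, K2, K4, K5, K8 together cover {Z7, Z10, Z11, Z2, Z9, Z14, Z13, Z6, Z1, Z5, Z4} — every corridor.
No 4 of the 8 camera mounts cover everything (all 70 size-4 selections fall short), so 5 is minimum.

5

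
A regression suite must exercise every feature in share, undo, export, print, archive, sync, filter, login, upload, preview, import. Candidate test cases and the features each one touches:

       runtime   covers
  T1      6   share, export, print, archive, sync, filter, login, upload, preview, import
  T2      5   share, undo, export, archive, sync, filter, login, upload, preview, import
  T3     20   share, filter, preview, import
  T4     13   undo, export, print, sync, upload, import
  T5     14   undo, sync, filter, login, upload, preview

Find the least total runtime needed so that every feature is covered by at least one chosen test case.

11

T1, T2 cover every feature at runtime 6 + 5 = 11.
Any cover uses at least 2 test cases; among all covering selections none totals below 11.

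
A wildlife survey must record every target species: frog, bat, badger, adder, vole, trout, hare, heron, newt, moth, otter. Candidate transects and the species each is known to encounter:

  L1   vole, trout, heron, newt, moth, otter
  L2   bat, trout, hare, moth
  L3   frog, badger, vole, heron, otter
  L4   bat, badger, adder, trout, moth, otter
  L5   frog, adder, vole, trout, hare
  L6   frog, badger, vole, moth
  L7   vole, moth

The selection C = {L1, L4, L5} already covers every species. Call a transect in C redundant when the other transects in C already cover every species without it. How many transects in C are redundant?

Drop L1: heron, newt uncovered — not redundant.
Drop L4: bat, badger uncovered — not redundant.
Drop L5: frog, hare uncovered — not redundant.
None of the transects in C is redundant.

0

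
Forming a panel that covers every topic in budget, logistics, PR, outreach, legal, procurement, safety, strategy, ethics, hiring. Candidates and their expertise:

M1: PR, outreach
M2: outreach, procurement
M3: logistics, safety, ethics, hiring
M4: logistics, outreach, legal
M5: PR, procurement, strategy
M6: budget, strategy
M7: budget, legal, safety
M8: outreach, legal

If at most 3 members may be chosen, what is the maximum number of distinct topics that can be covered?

Choosing M3, M4, M5 covers {logistics, PR, outreach, legal, procurement, safety, strategy, ethics, hiring} — 9 topics.
No choice of 3 members does better; here budget is left uncovered.

9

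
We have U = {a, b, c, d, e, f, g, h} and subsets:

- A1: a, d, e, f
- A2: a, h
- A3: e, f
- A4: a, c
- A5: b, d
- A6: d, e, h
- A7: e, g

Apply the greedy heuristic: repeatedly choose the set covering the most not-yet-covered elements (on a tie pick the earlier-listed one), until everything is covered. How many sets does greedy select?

5

Pick 1: A1 covers 4 new elements (a, d, e, f).
Pick 2: A2 covers 1 new elements (h).
Pick 3: A4 covers 1 new elements (c).
Pick 4: A5 covers 1 new elements (b).
Pick 5: A7 covers 1 new elements (g).
Greedy uses 5 sets.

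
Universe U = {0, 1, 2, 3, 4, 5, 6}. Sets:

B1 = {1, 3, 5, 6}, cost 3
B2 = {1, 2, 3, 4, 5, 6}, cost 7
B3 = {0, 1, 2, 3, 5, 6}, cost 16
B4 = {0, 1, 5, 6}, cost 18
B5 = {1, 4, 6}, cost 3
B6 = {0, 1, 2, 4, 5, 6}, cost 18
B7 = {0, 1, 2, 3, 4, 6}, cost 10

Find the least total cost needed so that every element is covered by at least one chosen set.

13

B1, B7 cover every element at cost 3 + 10 = 13.
Any cover uses at least 2 sets; among all covering selections none totals below 13.
Greedy by coverage-per-cost would pick B1, B5, B7 for 16 — worse than the optimum 13.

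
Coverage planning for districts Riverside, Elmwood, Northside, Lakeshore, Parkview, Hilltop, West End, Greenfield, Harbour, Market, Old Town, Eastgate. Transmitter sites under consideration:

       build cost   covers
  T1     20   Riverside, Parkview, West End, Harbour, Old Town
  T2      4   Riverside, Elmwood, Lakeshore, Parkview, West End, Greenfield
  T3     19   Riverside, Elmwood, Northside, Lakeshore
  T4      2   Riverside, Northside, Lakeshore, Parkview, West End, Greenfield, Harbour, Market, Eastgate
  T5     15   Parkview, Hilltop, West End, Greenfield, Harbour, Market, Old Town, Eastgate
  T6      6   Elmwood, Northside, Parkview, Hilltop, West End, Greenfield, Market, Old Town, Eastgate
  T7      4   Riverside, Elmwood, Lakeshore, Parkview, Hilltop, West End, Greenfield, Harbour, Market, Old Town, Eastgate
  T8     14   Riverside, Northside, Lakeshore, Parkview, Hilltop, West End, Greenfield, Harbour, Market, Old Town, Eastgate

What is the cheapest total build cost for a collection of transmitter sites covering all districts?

T4, T7 cover every district at build cost 2 + 4 = 6.
Any cover uses at least 2 transmitter sites; among all covering selections none totals below 6.

6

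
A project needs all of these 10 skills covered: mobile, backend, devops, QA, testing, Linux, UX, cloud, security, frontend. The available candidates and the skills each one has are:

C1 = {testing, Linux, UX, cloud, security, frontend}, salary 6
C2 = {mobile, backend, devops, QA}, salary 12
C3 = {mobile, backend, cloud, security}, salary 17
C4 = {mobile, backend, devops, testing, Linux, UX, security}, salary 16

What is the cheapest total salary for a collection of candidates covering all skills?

C1, C2 cover every skill at salary 6 + 12 = 18.
Any cover uses at least 2 candidates; among all covering selections none totals below 18.

18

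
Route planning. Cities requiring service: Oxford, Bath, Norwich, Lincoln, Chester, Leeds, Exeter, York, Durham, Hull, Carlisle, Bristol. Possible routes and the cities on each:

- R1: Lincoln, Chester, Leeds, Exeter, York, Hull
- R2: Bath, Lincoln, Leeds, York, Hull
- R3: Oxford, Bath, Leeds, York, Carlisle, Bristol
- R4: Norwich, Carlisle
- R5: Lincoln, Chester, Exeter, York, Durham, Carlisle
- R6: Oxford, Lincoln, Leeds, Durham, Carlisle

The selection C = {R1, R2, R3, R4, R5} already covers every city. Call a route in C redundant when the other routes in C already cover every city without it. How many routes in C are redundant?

Drop R1: the rest still cover every city — redundant.
Drop R2: the rest still cover every city — redundant.
Drop R3: Oxford, Bristol uncovered — not redundant.
Drop R4: Norwich uncovered — not redundant.
Drop R5: Durham uncovered — not redundant.
2 redundant: R1, R2.

2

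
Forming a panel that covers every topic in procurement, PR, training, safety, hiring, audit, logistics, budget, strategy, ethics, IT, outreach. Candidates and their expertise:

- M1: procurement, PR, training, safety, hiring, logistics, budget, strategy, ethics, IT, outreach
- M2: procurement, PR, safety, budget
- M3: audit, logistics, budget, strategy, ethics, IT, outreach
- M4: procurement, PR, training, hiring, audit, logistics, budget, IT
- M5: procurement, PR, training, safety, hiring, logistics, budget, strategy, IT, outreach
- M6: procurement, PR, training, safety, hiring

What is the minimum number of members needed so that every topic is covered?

M1, M3 together cover {procurement, PR, training, safety, hiring, audit, logistics, budget, strategy, ethics, IT, outreach} — every topic.
No single member contains all 12 topics, so 2 is optimal.

2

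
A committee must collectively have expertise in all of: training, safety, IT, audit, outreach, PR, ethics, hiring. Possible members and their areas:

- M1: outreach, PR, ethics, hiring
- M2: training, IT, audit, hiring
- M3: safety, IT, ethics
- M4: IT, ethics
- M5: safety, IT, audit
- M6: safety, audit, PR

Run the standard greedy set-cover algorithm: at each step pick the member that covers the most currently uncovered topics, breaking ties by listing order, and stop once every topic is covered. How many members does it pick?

Pick 1: M1 covers 4 new topics (outreach, PR, ethics, hiring).
Pick 2: M2 covers 3 new topics (training, IT, audit).
Pick 3: M3 covers 1 new topics (safety).
Greedy uses 3 members.

3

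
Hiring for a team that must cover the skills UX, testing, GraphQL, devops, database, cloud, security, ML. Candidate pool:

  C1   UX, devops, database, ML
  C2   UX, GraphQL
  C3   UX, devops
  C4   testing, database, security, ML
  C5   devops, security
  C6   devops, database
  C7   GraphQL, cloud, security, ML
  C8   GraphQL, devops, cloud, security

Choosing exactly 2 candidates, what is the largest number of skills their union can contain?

Choosing C1, C7 covers {UX, GraphQL, devops, database, cloud, security, ML} — 7 skills.
No choice of 2 candidates does better; here testing is left uncovered.

7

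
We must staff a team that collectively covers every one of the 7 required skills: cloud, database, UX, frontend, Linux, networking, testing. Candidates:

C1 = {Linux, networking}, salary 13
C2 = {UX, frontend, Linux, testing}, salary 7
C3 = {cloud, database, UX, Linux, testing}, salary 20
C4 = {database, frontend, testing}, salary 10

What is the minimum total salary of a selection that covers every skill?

40

C1, C2, C3 cover every skill at salary 13 + 7 + 20 = 40.
Any cover uses at least 3 candidates; among all covering selections none totals below 40.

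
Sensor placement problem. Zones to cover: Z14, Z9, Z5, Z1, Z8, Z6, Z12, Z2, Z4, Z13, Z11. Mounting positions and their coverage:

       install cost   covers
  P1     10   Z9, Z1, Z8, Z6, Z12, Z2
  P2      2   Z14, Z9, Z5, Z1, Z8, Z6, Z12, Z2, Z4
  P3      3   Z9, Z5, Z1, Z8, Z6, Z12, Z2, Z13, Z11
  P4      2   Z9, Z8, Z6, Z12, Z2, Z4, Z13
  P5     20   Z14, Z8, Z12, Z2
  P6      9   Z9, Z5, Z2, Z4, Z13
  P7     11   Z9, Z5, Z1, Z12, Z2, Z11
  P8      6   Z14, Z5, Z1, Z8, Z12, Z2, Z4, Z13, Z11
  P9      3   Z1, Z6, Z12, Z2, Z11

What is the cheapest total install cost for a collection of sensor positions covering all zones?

5

P2, P3 cover every zone at install cost 2 + 3 = 5.
Any cover uses at least 2 sensor positions; among all covering selections none totals below 5.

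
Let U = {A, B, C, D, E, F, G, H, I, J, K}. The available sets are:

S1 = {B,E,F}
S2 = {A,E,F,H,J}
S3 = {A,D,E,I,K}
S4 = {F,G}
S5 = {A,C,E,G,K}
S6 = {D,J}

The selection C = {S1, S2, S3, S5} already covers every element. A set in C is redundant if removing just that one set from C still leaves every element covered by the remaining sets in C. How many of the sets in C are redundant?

Drop S1: B uncovered — not redundant.
Drop S2: H, J uncovered — not redundant.
Drop S3: D, I uncovered — not redundant.
Drop S5: C, G uncovered — not redundant.
None of the sets in C is redundant.

0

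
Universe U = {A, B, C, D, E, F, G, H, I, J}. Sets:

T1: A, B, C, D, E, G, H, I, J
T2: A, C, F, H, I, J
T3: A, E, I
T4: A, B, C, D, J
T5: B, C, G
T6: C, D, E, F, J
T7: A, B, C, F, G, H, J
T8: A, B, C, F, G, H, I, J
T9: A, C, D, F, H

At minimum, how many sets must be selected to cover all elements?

T1, T2 together cover {A, B, C, D, E, F, G, H, I, J} — every element.
No single set contains all 10 elements, so 2 is optimal.

2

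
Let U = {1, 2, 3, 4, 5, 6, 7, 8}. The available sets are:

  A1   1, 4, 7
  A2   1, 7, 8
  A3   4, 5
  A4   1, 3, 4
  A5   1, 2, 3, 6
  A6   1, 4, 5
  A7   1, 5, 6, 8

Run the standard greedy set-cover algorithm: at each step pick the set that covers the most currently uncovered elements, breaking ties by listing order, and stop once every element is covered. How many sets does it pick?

Pick 1: A5 covers 4 new elements (1, 2, 3, 6).
Pick 2: A1 covers 2 new elements (4, 7).
Pick 3: A7 covers 2 new elements (5, 8).
Greedy uses 3 sets.

3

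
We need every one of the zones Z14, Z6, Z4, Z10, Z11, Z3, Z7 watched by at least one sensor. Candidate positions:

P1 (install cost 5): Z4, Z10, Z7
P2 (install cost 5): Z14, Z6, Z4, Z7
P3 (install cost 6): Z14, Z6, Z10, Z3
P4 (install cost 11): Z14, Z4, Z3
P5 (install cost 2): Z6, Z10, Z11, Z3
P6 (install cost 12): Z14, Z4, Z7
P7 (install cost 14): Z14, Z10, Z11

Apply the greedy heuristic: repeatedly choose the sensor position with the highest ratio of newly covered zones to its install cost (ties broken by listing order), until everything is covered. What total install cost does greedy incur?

Pick 1: P5 adds 4 new (Z6, Z10, Z11, Z3) at install cost 2 (ratio 4/2).
Pick 2: P2 adds 3 new (Z14, Z4, Z7) at install cost 5 (ratio 3/5).
Greedy total install cost: 2 + 5 = 7.

7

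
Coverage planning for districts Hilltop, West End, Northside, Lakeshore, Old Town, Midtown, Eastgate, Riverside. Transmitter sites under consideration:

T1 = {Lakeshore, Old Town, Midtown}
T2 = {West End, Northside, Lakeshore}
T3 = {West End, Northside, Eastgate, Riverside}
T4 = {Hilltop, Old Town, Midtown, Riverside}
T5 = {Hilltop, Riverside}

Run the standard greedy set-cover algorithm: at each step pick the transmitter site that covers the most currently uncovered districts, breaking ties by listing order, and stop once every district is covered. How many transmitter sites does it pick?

3

Pick 1: T3 covers 4 new districts (West End, Northside, Eastgate, Riverside).
Pick 2: T1 covers 3 new districts (Lakeshore, Old Town, Midtown).
Pick 3: T4 covers 1 new districts (Hilltop).
Greedy uses 3 transmitter sites.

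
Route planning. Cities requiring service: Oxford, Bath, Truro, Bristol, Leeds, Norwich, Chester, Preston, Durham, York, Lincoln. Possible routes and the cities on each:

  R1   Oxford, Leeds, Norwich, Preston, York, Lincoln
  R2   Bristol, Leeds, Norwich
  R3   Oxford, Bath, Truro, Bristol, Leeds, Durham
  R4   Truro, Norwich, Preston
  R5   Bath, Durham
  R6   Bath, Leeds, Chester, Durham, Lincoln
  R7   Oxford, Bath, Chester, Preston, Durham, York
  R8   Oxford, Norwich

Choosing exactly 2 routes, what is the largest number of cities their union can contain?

10

Choosing R1, R3 covers {Oxford, Bath, Truro, Bristol, Leeds, Norwich, Preston, Durham, York, Lincoln} — 10 cities.
No choice of 2 routes does better; here Chester is left uncovered.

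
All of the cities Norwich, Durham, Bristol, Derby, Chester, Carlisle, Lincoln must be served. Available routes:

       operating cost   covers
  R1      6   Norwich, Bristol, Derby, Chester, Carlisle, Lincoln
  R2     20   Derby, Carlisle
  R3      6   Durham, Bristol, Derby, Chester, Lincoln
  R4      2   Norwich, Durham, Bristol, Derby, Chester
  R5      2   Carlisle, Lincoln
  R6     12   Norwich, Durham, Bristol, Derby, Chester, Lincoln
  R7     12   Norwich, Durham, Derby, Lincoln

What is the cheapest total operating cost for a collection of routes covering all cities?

R4, R5 cover every city at operating cost 2 + 2 = 4.
Any cover uses at least 2 routes; among all covering selections none totals below 4.

4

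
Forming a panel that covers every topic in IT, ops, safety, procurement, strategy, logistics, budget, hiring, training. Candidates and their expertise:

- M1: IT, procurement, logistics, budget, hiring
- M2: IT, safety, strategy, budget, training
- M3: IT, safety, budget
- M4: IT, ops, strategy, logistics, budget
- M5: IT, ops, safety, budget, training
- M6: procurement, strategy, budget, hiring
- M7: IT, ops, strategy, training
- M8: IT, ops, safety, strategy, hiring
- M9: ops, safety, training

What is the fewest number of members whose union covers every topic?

3

M1, M2, M4 together cover {IT, ops, safety, procurement, strategy, logistics, budget, hiring, training} — every topic.
No 2 of the 9 members cover everything (all 36 pairs fall short), so 3 is minimum.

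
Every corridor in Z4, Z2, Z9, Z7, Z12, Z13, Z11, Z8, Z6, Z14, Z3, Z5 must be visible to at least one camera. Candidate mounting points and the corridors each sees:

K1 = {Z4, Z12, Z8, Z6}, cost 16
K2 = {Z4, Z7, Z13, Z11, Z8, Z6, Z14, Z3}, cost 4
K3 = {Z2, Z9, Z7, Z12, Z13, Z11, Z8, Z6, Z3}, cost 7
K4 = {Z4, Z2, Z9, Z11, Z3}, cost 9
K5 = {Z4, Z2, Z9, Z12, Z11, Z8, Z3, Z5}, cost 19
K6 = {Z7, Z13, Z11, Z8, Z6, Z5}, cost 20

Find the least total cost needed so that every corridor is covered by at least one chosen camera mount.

23

K2, K5 cover every corridor at cost 4 + 19 = 23.
Any cover uses at least 2 camera mounts; among all covering selections none totals below 23.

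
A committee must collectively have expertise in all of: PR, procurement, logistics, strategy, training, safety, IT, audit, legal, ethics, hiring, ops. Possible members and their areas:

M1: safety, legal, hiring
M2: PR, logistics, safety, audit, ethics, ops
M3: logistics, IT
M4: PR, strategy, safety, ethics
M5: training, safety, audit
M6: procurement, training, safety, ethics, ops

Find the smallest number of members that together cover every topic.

5

M1, M2, M3, M4, M6 together cover {PR, procurement, logistics, strategy, training, safety, IT, audit, legal, ethics, hiring, ops} — every topic.
No 4 of the 6 members cover everything (all 15 size-4 selections fall short), so 5 is minimum.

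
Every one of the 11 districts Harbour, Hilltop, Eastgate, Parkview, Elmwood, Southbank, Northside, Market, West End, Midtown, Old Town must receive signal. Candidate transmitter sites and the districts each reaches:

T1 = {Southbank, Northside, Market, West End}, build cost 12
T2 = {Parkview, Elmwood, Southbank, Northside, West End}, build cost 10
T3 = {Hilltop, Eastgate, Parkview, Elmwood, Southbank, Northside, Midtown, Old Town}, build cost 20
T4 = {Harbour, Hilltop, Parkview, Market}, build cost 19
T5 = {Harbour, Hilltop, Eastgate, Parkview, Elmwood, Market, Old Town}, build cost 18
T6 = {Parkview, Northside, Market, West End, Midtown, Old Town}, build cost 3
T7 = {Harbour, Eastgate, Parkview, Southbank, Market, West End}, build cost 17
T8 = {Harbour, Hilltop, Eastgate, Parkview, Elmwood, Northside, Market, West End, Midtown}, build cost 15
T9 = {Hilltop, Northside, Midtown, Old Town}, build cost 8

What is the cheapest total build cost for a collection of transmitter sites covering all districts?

28

T2, T6, T8 cover every district at build cost 10 + 3 + 15 = 28.
Any cover uses at least 2 transmitter sites; among all covering selections none totals below 28.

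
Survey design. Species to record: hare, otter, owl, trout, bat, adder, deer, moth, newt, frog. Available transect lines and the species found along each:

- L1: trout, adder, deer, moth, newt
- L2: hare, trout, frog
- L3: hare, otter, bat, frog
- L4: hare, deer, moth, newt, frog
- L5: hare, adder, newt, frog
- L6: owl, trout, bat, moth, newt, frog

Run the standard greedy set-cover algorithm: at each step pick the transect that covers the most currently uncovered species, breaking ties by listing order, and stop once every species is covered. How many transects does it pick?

3

Pick 1: L6 covers 6 new species (owl, trout, bat, moth, newt, frog).
Pick 2: L1 covers 2 new species (adder, deer).
Pick 3: L3 covers 2 new species (hare, otter).
Greedy uses 3 transects.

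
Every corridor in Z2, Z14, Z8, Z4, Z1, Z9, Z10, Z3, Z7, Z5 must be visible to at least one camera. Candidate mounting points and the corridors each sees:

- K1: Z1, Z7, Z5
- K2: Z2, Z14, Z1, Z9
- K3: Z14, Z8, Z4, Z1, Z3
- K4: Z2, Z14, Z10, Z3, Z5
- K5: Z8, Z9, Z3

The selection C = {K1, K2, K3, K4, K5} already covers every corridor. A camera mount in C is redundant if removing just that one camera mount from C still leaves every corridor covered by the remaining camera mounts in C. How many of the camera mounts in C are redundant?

Drop K1: Z7 uncovered — not redundant.
Drop K2: the rest still cover every corridor — redundant.
Drop K3: Z4 uncovered — not redundant.
Drop K4: Z10 uncovered — not redundant.
Drop K5: the rest still cover every corridor — redundant.
2 redundant: K2, K5.

2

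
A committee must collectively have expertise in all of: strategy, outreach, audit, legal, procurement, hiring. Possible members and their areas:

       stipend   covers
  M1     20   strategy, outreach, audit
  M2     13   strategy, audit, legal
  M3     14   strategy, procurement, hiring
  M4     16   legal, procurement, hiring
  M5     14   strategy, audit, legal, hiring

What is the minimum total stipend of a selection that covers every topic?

36

M1, M4 cover every topic at stipend 20 + 16 = 36.
Any cover uses at least 2 members; among all covering selections none totals below 36.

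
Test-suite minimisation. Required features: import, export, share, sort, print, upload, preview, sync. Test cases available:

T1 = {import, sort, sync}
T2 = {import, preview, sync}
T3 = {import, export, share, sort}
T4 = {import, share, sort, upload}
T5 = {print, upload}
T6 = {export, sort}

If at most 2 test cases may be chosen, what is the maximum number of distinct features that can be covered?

Choosing T2, T3 covers {import, export, share, sort, preview, sync} — 6 features.
No choice of 2 test cases does better; here print, upload are left uncovered.

6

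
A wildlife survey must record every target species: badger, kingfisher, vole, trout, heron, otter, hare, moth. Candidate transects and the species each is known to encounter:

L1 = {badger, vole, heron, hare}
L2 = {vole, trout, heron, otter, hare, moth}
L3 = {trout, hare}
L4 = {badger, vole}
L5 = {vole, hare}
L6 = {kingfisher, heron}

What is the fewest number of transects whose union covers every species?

L1, L2, L6 together cover {badger, kingfisher, vole, trout, heron, otter, hare, moth} — every species.
No 2 of the 6 transects cover everything (all 15 pairs fall short), so 3 is minimum.

3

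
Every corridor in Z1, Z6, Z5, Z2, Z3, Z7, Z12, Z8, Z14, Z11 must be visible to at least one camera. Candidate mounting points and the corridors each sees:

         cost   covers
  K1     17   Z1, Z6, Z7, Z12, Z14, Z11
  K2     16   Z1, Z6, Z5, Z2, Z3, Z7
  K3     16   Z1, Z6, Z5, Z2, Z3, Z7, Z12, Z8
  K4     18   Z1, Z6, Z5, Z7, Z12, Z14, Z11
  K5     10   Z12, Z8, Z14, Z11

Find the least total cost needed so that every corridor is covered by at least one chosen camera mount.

26

K2, K5 cover every corridor at cost 16 + 10 = 26.
Any cover uses at least 2 camera mounts; among all covering selections none totals below 26.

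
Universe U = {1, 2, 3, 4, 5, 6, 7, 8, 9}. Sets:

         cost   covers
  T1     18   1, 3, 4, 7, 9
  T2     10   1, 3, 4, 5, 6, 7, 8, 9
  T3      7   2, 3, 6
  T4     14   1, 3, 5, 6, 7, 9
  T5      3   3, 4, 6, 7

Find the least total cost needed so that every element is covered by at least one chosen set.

17

T2, T3 cover every element at cost 10 + 7 = 17.
Any cover uses at least 2 sets; among all covering selections none totals below 17.
Greedy by coverage-per-cost would pick T5, T2, T3 for 20 — worse than the optimum 17.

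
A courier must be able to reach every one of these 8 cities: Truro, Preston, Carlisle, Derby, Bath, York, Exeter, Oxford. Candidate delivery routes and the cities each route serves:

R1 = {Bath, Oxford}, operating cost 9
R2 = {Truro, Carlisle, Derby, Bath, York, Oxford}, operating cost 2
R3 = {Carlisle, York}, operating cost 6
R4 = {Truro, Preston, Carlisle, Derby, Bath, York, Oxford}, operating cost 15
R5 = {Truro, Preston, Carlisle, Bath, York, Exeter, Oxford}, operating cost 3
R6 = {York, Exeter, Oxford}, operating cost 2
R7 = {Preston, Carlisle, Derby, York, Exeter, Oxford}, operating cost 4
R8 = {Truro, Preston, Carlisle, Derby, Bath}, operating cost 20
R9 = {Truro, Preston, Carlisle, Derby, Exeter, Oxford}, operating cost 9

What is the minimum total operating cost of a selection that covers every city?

5

R2, R5 cover every city at operating cost 2 + 3 = 5.
Any cover uses at least 2 routes; among all covering selections none totals below 5.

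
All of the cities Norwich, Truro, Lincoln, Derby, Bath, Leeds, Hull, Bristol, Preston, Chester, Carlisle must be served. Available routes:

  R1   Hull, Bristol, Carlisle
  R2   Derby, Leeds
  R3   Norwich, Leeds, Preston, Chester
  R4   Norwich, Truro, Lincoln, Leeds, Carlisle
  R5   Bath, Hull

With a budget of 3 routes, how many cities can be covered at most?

Choosing R1, R3, R4 covers {Norwich, Truro, Lincoln, Leeds, Hull, Bristol, Preston, Chester, Carlisle} — 9 cities.
No choice of 3 routes does better; here Derby, Bath are left uncovered.

9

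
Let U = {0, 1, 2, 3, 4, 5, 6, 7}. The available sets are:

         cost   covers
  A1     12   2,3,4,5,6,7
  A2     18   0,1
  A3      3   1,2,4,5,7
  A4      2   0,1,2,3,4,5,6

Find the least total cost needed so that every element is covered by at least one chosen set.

5

A3, A4 cover every element at cost 3 + 2 = 5.
Any cover uses at least 2 sets; among all covering selections none totals below 5.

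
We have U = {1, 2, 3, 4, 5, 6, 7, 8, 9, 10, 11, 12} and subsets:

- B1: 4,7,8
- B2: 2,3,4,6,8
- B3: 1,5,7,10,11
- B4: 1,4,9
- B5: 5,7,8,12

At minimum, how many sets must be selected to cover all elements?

4

B2, B3, B4, B5 together cover {1, 2, 3, 4, 5, 6, 7, 8, 9, 10, 11, 12} — every element.
No 3 of the 5 sets cover everything (all 10 triples fall short), so 4 is minimum.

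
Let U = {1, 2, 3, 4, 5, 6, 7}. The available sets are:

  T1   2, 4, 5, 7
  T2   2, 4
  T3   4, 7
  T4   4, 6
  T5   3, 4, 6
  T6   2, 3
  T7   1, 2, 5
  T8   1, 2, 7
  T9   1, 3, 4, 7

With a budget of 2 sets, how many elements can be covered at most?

Choosing T1, T5 covers {2, 3, 4, 5, 6, 7} — 6 elements.
No choice of 2 sets does better; here 1 is left uncovered.

6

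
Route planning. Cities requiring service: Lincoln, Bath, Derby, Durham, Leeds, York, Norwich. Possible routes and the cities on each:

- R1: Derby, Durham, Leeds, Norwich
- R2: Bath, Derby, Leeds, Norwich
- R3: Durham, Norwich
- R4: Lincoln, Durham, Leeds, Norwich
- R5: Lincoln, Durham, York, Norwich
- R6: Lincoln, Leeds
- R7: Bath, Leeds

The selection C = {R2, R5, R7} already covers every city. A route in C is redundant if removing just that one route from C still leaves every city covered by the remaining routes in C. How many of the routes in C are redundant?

1

Drop R2: Derby uncovered — not redundant.
Drop R5: Lincoln, Durham, York uncovered — not redundant.
Drop R7: the rest still cover every city — redundant.
1 redundant: R7.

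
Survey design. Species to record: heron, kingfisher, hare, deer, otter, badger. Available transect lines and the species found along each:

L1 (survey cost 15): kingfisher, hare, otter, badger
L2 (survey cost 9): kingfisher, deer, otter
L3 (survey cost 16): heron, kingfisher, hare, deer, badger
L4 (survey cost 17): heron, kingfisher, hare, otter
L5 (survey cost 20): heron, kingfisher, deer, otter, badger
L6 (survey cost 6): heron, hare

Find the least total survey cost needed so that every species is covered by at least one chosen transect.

25

L2, L3 cover every species at survey cost 9 + 16 = 25.
Any cover uses at least 2 transects; among all covering selections none totals below 25.
Greedy by coverage-per-survey cost would pick L2, L6, L1 for 30 — worse than the optimum 25.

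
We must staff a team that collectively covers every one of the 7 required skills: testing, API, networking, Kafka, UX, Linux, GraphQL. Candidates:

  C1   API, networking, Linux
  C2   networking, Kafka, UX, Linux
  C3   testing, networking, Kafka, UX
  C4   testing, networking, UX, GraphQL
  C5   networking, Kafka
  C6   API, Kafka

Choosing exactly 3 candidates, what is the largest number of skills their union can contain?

7

Choosing C1, C2, C4 covers {testing, API, networking, Kafka, UX, Linux, GraphQL} — 7 skills.
That is all 7 skills.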